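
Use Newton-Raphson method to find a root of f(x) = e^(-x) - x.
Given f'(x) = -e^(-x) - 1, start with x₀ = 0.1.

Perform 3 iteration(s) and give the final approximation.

f(x) = e^(-x) - x
f'(x) = -e^(-x) - 1
x₀ = 0.1

Newton-Raphson formula: x_{n+1} = x_n - f(x_n)/f'(x_n)

Iteration 1:
  f(0.100000) = 0.804837
  f'(0.100000) = -1.904837
  x_1 = 0.100000 - 0.804837/(-1.904837) = 0.522523
Iteration 2:
  f(0.522523) = 0.070500
  f'(0.522523) = -1.593023
  x_2 = 0.522523 - 0.070500/(-1.593023) = 0.566778
Iteration 3:
  f(0.566778) = 0.000572
  f'(0.566778) = -1.567350
  x_3 = 0.566778 - 0.000572/(-1.567350) = 0.567143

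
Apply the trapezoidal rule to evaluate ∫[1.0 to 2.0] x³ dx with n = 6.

f(x) = x³
a = 1.0, b = 2.0, n = 6
h = (b - a)/n = 0.166667

Trapezoidal rule: (h/2)[f(x₀) + 2f(x₁) + 2f(x₂) + ... + f(xₙ)]

x_0 = 1.0000, f(x_0) = 1.000000, coefficient = 1
x_1 = 1.1667, f(x_1) = 1.587963, coefficient = 2
x_2 = 1.3333, f(x_2) = 2.370370, coefficient = 2
x_3 = 1.5000, f(x_3) = 3.375000, coefficient = 2
x_4 = 1.6667, f(x_4) = 4.629630, coefficient = 2
x_5 = 1.8333, f(x_5) = 6.162037, coefficient = 2
x_6 = 2.0000, f(x_6) = 8.000000, coefficient = 1

I ≈ (0.166667/2) × 45.250000 = 3.770833
Exact value: 3.750000
Error: 0.020833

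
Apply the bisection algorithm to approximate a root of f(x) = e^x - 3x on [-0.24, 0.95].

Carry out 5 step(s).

f(x) = e^x - 3x
Initial interval: [-0.24, 0.95]

Iteration 1:
  c_1 = (-0.240000 + 0.950000)/2 = 0.355000
  f(c_1) = f(0.355000) = 0.361181
  f(a) × f(c) ≥ 0, new interval: [0.355000, 0.950000]
Iteration 2:
  c_2 = (0.355000 + 0.950000)/2 = 0.652500
  f(c_2) = f(0.652500) = -0.037164
  f(a) × f(c) < 0, new interval: [0.355000, 0.652500]
Iteration 3:
  c_3 = (0.355000 + 0.652500)/2 = 0.503750
  f(c_3) = f(0.503750) = 0.143666
  f(a) × f(c) ≥ 0, new interval: [0.503750, 0.652500]
Iteration 4:
  c_4 = (0.503750 + 0.652500)/2 = 0.578125
  f(c_4) = f(0.578125) = 0.048318
  f(a) × f(c) ≥ 0, new interval: [0.578125, 0.652500]
Iteration 5:
  c_5 = (0.578125 + 0.652500)/2 = 0.615312
  f(c_5) = f(0.615312) = 0.004297
  f(a) × f(c) ≥ 0, new interval: [0.615312, 0.652500]

After 5 iteration(s), the approximation is c_5 = 0.615312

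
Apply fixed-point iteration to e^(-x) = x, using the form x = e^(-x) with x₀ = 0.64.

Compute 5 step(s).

Equation: e^(-x) = x
Fixed-point form: x = e^(-x)
x₀ = 0.64

x_1 = g(0.640000) = 0.527292
x_2 = g(0.527292) = 0.590201
x_3 = g(0.590201) = 0.554216
x_4 = g(0.554216) = 0.574523
x_5 = g(0.574523) = 0.562974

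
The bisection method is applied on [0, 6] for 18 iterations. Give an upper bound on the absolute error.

Bisection error bound: |error| ≤ (b-a)/2^n
|error| ≤ (6 - 0)/2^18 = 6/2^18
|error| ≤ 0.0000228882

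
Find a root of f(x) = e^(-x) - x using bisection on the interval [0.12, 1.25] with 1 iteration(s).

f(x) = e^(-x) - x
Initial interval: [0.12, 1.25]

Iteration 1:
  c_1 = (0.120000 + 1.250000)/2 = 0.685000
  f(c_1) = f(0.685000) = -0.180910
  f(a) × f(c) < 0, new interval: [0.120000, 0.685000]

After 1 iteration(s), the approximation is c_1 = 0.685000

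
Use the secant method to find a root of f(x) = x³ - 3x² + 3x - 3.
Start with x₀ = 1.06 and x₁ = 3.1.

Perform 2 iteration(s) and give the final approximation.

f(x) = x³ - 3x² + 3x - 3
x₀ = 1.06, x₁ = 3.1

Secant formula: x_{n+1} = x_n - f(x_n)(x_n - x_{n-1})/(f(x_n) - f(x_{n-1}))

Iteration 1:
  f(1.060000) = -1.999784
  f(3.100000) = 7.261000
  x_2 = 3.100000 - 7.261000×(3.100000 - 1.060000)/(7.261000 - (-1.999784))
       = 1.500520
Iteration 2:
  f(3.100000) = 7.261000
  f(1.500520) = -1.874610
  x_3 = 1.500520 - (-1.874610)×(1.500520 - 3.100000)/(-1.874610 - 7.261000)
       = 1.828730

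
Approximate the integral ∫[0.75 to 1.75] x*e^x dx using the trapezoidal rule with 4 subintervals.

f(x) = x*e^x
a = 0.75, b = 1.75, n = 4
h = (b - a)/n = 0.250000

Trapezoidal rule: (h/2)[f(x₀) + 2f(x₁) + 2f(x₂) + ... + f(xₙ)]

x_0 = 0.7500, f(x_0) = 1.587750, coefficient = 1
x_1 = 1.0000, f(x_1) = 2.718282, coefficient = 2
x_2 = 1.2500, f(x_2) = 4.362929, coefficient = 2
x_3 = 1.5000, f(x_3) = 6.722534, coefficient = 2
x_4 = 1.7500, f(x_4) = 10.070555, coefficient = 1

I ≈ (0.250000/2) × 39.265793 = 4.908224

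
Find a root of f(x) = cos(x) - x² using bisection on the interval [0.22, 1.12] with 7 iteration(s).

f(x) = cos(x) - x²
Initial interval: [0.22, 1.12]

Iteration 1:
  c_1 = (0.220000 + 1.120000)/2 = 0.670000
  f(c_1) = f(0.670000) = 0.334922
  f(a) × f(c) ≥ 0, new interval: [0.670000, 1.120000]
Iteration 2:
  c_2 = (0.670000 + 1.120000)/2 = 0.895000
  f(c_2) = f(0.895000) = -0.175506
  f(a) × f(c) < 0, new interval: [0.670000, 0.895000]
Iteration 3:
  c_3 = (0.670000 + 0.895000)/2 = 0.782500
  f(c_3) = f(0.782500) = 0.096847
  f(a) × f(c) ≥ 0, new interval: [0.782500, 0.895000]
Iteration 4:
  c_4 = (0.782500 + 0.895000)/2 = 0.838750
  f(c_4) = f(0.838750) = -0.035108
  f(a) × f(c) < 0, new interval: [0.782500, 0.838750]
Iteration 5:
  c_5 = (0.782500 + 0.838750)/2 = 0.810625
  f(c_5) = f(0.810625) = 0.031933
  f(a) × f(c) ≥ 0, new interval: [0.810625, 0.838750]
Iteration 6:
  c_6 = (0.810625 + 0.838750)/2 = 0.824688
  f(c_6) = f(0.824688) = -0.001323
  f(a) × f(c) < 0, new interval: [0.810625, 0.824688]
Iteration 7:
  c_7 = (0.810625 + 0.824688)/2 = 0.817656
  f(c_7) = f(0.817656) = 0.015371
  f(a) × f(c) ≥ 0, new interval: [0.817656, 0.824688]

After 7 iteration(s), the approximation is c_7 = 0.817656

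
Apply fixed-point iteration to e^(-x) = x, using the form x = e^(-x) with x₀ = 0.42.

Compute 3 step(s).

Equation: e^(-x) = x
Fixed-point form: x = e^(-x)
x₀ = 0.42

x_1 = g(0.420000) = 0.657047
x_2 = g(0.657047) = 0.518380
x_3 = g(0.518380) = 0.595484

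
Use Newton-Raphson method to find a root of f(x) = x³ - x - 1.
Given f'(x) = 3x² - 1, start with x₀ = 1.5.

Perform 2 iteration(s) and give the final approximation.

f(x) = x³ - x - 1
f'(x) = 3x² - 1
x₀ = 1.5

Newton-Raphson formula: x_{n+1} = x_n - f(x_n)/f'(x_n)

Iteration 1:
  f(1.500000) = 0.875000
  f'(1.500000) = 5.750000
  x_1 = 1.500000 - 0.875000/5.750000 = 1.347826
Iteration 2:
  f(1.347826) = 0.100682
  f'(1.347826) = 4.449905
  x_2 = 1.347826 - 0.100682/4.449905 = 1.325200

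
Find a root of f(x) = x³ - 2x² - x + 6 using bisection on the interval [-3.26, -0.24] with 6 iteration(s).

f(x) = x³ - 2x² - x + 6
Initial interval: [-3.26, -0.24]

Iteration 1:
  c_1 = (-3.260000 + (-0.240000))/2 = -1.750000
  f(c_1) = f(-1.750000) = -3.734375
  f(a) × f(c) ≥ 0, new interval: [-1.750000, -0.240000]
Iteration 2:
  c_2 = (-1.750000 + (-0.240000))/2 = -0.995000
  f(c_2) = f(-0.995000) = 4.029875
  f(a) × f(c) < 0, new interval: [-1.750000, -0.995000]
Iteration 3:
  c_3 = (-1.750000 + (-0.995000))/2 = -1.372500
  f(c_3) = f(-1.372500) = 1.019532
  f(a) × f(c) < 0, new interval: [-1.750000, -1.372500]
Iteration 4:
  c_4 = (-1.750000 + (-1.372500))/2 = -1.561250
  f(c_4) = f(-1.561250) = -1.119302
  f(a) × f(c) ≥ 0, new interval: [-1.561250, -1.372500]
Iteration 5:
  c_5 = (-1.561250 + (-1.372500))/2 = -1.466875
  f(c_5) = f(-1.466875) = 0.007123
  f(a) × f(c) < 0, new interval: [-1.561250, -1.466875]
Iteration 6:
  c_6 = (-1.561250 + (-1.466875))/2 = -1.514063
  f(c_6) = f(-1.514063) = -0.541523
  f(a) × f(c) ≥ 0, new interval: [-1.514063, -1.466875]

After 6 iteration(s), the approximation is c_6 = -1.514063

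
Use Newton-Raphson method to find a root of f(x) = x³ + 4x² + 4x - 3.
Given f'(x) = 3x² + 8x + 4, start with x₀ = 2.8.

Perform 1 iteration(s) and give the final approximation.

f(x) = x³ + 4x² + 4x - 3
f'(x) = 3x² + 8x + 4
x₀ = 2.8

Newton-Raphson formula: x_{n+1} = x_n - f(x_n)/f'(x_n)

Iteration 1:
  f(2.800000) = 61.512000
  f'(2.800000) = 49.920000
  x_1 = 2.800000 - 61.512000/49.920000 = 1.567788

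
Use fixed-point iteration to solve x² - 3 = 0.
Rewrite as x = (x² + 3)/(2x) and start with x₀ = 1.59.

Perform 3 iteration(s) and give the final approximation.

Equation: x² - 3 = 0
Fixed-point form: x = (x² + 3)/(2x)
x₀ = 1.59

x_1 = g(1.590000) = 1.738396
x_2 = g(1.738396) = 1.732062
x_3 = g(1.732062) = 1.732051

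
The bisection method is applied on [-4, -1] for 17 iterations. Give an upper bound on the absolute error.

Bisection error bound: |error| ≤ (b-a)/2^n
|error| ≤ (-1 - (-4))/2^17 = 3/2^17
|error| ≤ 0.0000228882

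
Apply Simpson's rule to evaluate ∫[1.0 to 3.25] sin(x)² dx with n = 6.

f(x) = sin(x)²
a = 1.0, b = 3.25, n = 6
h = (b - a)/n = 0.375000

Simpson's rule: (h/3)[f(x₀) + 4f(x₁) + 2f(x₂) + ... + f(xₙ)]

x_0 = 1.0000, f(x_0) = 0.708073, coefficient = 1
x_1 = 1.3750, f(x_1) = 0.962151, coefficient = 4
x_2 = 1.7500, f(x_2) = 0.968228, coefficient = 2
x_3 = 2.1250, f(x_3) = 0.723044, coefficient = 4
x_4 = 2.5000, f(x_4) = 0.358169, coefficient = 2
x_5 = 2.8750, f(x_5) = 0.069404, coefficient = 4
x_6 = 3.2500, f(x_6) = 0.011706, coefficient = 1

I ≈ (0.375000/3) × 10.390969 = 1.298871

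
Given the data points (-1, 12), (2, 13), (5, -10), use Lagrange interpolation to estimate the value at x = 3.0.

Lagrange interpolation formula:
P(x) = Σ yᵢ × Lᵢ(x)
where Lᵢ(x) = Π_{j≠i} (x - xⱼ)/(xᵢ - xⱼ)

L_0(3.0) = (3.0 - 2)/(-1 - 2) × (3.0 - 5)/(-1 - 5) = -0.111111
L_1(3.0) = (3.0 - (-1))/(2 - (-1)) × (3.0 - 5)/(2 - 5) = 0.888889
L_2(3.0) = (3.0 - (-1))/(5 - (-1)) × (3.0 - 2)/(5 - 2) = 0.222222

P(3.0) = 12×L_0(3.0) + 13×L_1(3.0) + (-10)×L_2(3.0)
P(3.0) = 8.000000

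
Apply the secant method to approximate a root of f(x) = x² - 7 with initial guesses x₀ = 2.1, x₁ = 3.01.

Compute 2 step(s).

f(x) = x² - 7
x₀ = 2.1, x₁ = 3.01

Secant formula: x_{n+1} = x_n - f(x_n)(x_n - x_{n-1})/(f(x_n) - f(x_{n-1}))

Iteration 1:
  f(2.100000) = -2.590000
  f(3.010000) = 2.060100
  x_2 = 3.010000 - 2.060100×(3.010000 - 2.100000)/(2.060100 - (-2.590000))
       = 2.606849
Iteration 2:
  f(3.010000) = 2.060100
  f(2.606849) = -0.204337
  x_3 = 2.606849 - (-0.204337)×(2.606849 - 3.010000)/(-0.204337 - 2.060100)
       = 2.643229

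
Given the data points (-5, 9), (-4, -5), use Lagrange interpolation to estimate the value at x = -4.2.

Lagrange interpolation formula:
P(x) = Σ yᵢ × Lᵢ(x)
where Lᵢ(x) = Π_{j≠i} (x - xⱼ)/(xᵢ - xⱼ)

L_0(-4.2) = (-4.2 - (-4))/(-5 - (-4)) = 0.200000
L_1(-4.2) = (-4.2 - (-5))/(-4 - (-5)) = 0.800000

P(-4.2) = 9×L_0(-4.2) + (-5)×L_1(-4.2)
P(-4.2) = -2.200000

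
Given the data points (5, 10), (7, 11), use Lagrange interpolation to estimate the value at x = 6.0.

Lagrange interpolation formula:
P(x) = Σ yᵢ × Lᵢ(x)
where Lᵢ(x) = Π_{j≠i} (x - xⱼ)/(xᵢ - xⱼ)

L_0(6.0) = (6.0 - 7)/(5 - 7) = 0.500000
L_1(6.0) = (6.0 - 5)/(7 - 5) = 0.500000

P(6.0) = 10×L_0(6.0) + 11×L_1(6.0)
P(6.0) = 10.500000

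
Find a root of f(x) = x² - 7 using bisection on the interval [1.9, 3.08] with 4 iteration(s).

f(x) = x² - 7
Initial interval: [1.9, 3.08]

Iteration 1:
  c_1 = (1.900000 + 3.080000)/2 = 2.490000
  f(c_1) = f(2.490000) = -0.799900
  f(a) × f(c) ≥ 0, new interval: [2.490000, 3.080000]
Iteration 2:
  c_2 = (2.490000 + 3.080000)/2 = 2.785000
  f(c_2) = f(2.785000) = 0.756225
  f(a) × f(c) < 0, new interval: [2.490000, 2.785000]
Iteration 3:
  c_3 = (2.490000 + 2.785000)/2 = 2.637500
  f(c_3) = f(2.637500) = -0.043594
  f(a) × f(c) ≥ 0, new interval: [2.637500, 2.785000]
Iteration 4:
  c_4 = (2.637500 + 2.785000)/2 = 2.711250
  f(c_4) = f(2.711250) = 0.350877
  f(a) × f(c) < 0, new interval: [2.637500, 2.711250]

After 4 iteration(s), the approximation is c_4 = 2.711250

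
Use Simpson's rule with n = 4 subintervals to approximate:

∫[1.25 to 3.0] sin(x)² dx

f(x) = sin(x)²
a = 1.25, b = 3.0, n = 4
h = (b - a)/n = 0.437500

Simpson's rule: (h/3)[f(x₀) + 4f(x₁) + 2f(x₂) + ... + f(xₙ)]

x_0 = 1.2500, f(x_0) = 0.900572, coefficient = 1
x_1 = 1.6875, f(x_1) = 0.986442, coefficient = 4
x_2 = 2.1250, f(x_2) = 0.723044, coefficient = 2
x_3 = 2.5625, f(x_3) = 0.299499, coefficient = 4
x_4 = 3.0000, f(x_4) = 0.019915, coefficient = 1

I ≈ (0.437500/3) × 7.510337 = 1.095257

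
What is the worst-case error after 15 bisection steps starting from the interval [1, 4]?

Bisection error bound: |error| ≤ (b-a)/2^n
|error| ≤ (4 - 1)/2^15 = 3/2^15
|error| ≤ 0.0000915527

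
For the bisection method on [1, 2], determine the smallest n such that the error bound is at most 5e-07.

We need (b-a)/2^n ≤ 5e-07
(2 - 1)/2^n ≤ 5e-07
1/2^n ≤ 5e-07
2^n ≥ 2000000
n ≥ log₂(2000000) = 20.93
n ≥ 21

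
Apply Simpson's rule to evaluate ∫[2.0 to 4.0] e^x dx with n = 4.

f(x) = e^x
a = 2.0, b = 4.0, n = 4
h = (b - a)/n = 0.500000

Simpson's rule: (h/3)[f(x₀) + 4f(x₁) + 2f(x₂) + ... + f(xₙ)]

x_0 = 2.0000, f(x_0) = 7.389056, coefficient = 1
x_1 = 2.5000, f(x_1) = 12.182494, coefficient = 4
x_2 = 3.0000, f(x_2) = 20.085537, coefficient = 2
x_3 = 3.5000, f(x_3) = 33.115452, coefficient = 4
x_4 = 4.0000, f(x_4) = 54.598150, coefficient = 1

I ≈ (0.500000/3) × 283.350064 = 47.225011
Exact value: 47.209094
Error: 0.015917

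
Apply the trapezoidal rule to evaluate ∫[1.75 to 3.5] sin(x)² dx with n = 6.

f(x) = sin(x)²
a = 1.75, b = 3.5, n = 6
h = (b - a)/n = 0.291667

Trapezoidal rule: (h/2)[f(x₀) + 2f(x₁) + 2f(x₂) + ... + f(xₙ)]

x_0 = 1.7500, f(x_0) = 0.968228, coefficient = 1
x_1 = 2.0417, f(x_1) = 0.794191, coefficient = 2
x_2 = 2.3333, f(x_2) = 0.522853, coefficient = 2
x_3 = 2.6250, f(x_3) = 0.243957, coefficient = 2
x_4 = 2.9167, f(x_4) = 0.049744, coefficient = 2
x_5 = 3.2083, f(x_5) = 0.004448, coefficient = 2
x_6 = 3.5000, f(x_6) = 0.123049, coefficient = 1

I ≈ (0.291667/2) × 4.321663 = 0.630243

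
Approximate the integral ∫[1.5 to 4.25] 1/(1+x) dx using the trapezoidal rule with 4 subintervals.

f(x) = 1/(1+x)
a = 1.5, b = 4.25, n = 4
h = (b - a)/n = 0.687500

Trapezoidal rule: (h/2)[f(x₀) + 2f(x₁) + 2f(x₂) + ... + f(xₙ)]

x_0 = 1.5000, f(x_0) = 0.400000, coefficient = 1
x_1 = 2.1875, f(x_1) = 0.313725, coefficient = 2
x_2 = 2.8750, f(x_2) = 0.258065, coefficient = 2
x_3 = 3.5625, f(x_3) = 0.219178, coefficient = 2
x_4 = 4.2500, f(x_4) = 0.190476, coefficient = 1

I ≈ (0.687500/2) × 2.172412 = 0.746767
Exact value: 0.741937
Error: 0.004829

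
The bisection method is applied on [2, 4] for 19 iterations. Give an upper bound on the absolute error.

Bisection error bound: |error| ≤ (b-a)/2^n
|error| ≤ (4 - 2)/2^19 = 2/2^19
|error| ≤ 0.0000038147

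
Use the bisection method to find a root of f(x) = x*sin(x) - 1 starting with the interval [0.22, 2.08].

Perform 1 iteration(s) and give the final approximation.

f(x) = x*sin(x) - 1
Initial interval: [0.22, 2.08]

Iteration 1:
  c_1 = (0.220000 + 2.080000)/2 = 1.150000
  f(c_1) = f(1.150000) = 0.049679
  f(a) × f(c) < 0, new interval: [0.220000, 1.150000]

After 1 iteration(s), the approximation is c_1 = 1.150000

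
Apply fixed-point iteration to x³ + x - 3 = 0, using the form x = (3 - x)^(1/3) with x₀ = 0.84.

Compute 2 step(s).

Equation: x³ + x - 3 = 0
Fixed-point form: x = (3 - x)^(1/3)
x₀ = 0.84

x_1 = g(0.840000) = 1.292661
x_2 = g(1.292661) = 1.195198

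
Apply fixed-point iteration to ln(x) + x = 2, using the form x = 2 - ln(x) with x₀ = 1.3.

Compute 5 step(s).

Equation: ln(x) + x = 2
Fixed-point form: x = 2 - ln(x)
x₀ = 1.3

x_1 = g(1.300000) = 1.737636
x_2 = g(1.737636) = 1.447475
x_3 = g(1.447475) = 1.630180
x_4 = g(1.630180) = 1.511310
x_5 = g(1.511310) = 1.587023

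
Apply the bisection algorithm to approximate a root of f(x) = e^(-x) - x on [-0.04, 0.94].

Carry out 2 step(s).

f(x) = e^(-x) - x
Initial interval: [-0.04, 0.94]

Iteration 1:
  c_1 = (-0.040000 + 0.940000)/2 = 0.450000
  f(c_1) = f(0.450000) = 0.187628
  f(a) × f(c) ≥ 0, new interval: [0.450000, 0.940000]
Iteration 2:
  c_2 = (0.450000 + 0.940000)/2 = 0.695000
  f(c_2) = f(0.695000) = -0.195926
  f(a) × f(c) < 0, new interval: [0.450000, 0.695000]

After 2 iteration(s), the approximation is c_2 = 0.695000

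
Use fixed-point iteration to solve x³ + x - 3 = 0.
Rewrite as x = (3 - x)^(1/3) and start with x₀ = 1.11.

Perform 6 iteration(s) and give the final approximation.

Equation: x³ + x - 3 = 0
Fixed-point form: x = (3 - x)^(1/3)
x₀ = 1.11

x_1 = g(1.110000) = 1.236386
x_2 = g(1.236386) = 1.208188
x_3 = g(1.208188) = 1.214593
x_4 = g(1.214593) = 1.213144
x_5 = g(1.213144) = 1.213472
x_6 = g(1.213472) = 1.213398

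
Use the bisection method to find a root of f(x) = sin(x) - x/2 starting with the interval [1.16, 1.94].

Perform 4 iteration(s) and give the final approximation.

f(x) = sin(x) - x/2
Initial interval: [1.16, 1.94]

Iteration 1:
  c_1 = (1.160000 + 1.940000)/2 = 1.550000
  f(c_1) = f(1.550000) = 0.224784
  f(a) × f(c) ≥ 0, new interval: [1.550000, 1.940000]
Iteration 2:
  c_2 = (1.550000 + 1.940000)/2 = 1.745000
  f(c_2) = f(1.745000) = 0.112365
  f(a) × f(c) ≥ 0, new interval: [1.745000, 1.940000]
Iteration 3:
  c_3 = (1.745000 + 1.940000)/2 = 1.842500
  f(c_3) = f(1.842500) = 0.042065
  f(a) × f(c) ≥ 0, new interval: [1.842500, 1.940000]
Iteration 4:
  c_4 = (1.842500 + 1.940000)/2 = 1.891250
  f(c_4) = f(1.891250) = 0.003468
  f(a) × f(c) ≥ 0, new interval: [1.891250, 1.940000]

After 4 iteration(s), the approximation is c_4 = 1.891250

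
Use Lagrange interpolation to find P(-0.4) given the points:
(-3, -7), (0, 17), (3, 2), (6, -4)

Lagrange interpolation formula:
P(x) = Σ yᵢ × Lᵢ(x)
where Lᵢ(x) = Π_{j≠i} (x - xⱼ)/(xᵢ - xⱼ)

L_0(-0.4) = (-0.4 - 0)/(-3 - 0) × (-0.4 - 3)/(-3 - 3) × (-0.4 - 6)/(-3 - 6) = 0.053728
L_1(-0.4) = (-0.4 - (-3))/(0 - (-3)) × (-0.4 - 3)/(0 - 3) × (-0.4 - 6)/(0 - 6) = 1.047704
L_2(-0.4) = (-0.4 - (-3))/(3 - (-3)) × (-0.4 - 0)/(3 - 0) × (-0.4 - 6)/(3 - 6) = -0.123259
L_3(-0.4) = (-0.4 - (-3))/(6 - (-3)) × (-0.4 - 0)/(6 - 0) × (-0.4 - 3)/(6 - 3) = 0.021827

P(-0.4) = (-7)×L_0(-0.4) + 17×L_1(-0.4) + 2×L_2(-0.4) + (-4)×L_3(-0.4)
P(-0.4) = 17.101037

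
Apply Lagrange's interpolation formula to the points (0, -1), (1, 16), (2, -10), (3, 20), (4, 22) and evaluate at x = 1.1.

Lagrange interpolation formula:
P(x) = Σ yᵢ × Lᵢ(x)
where Lᵢ(x) = Π_{j≠i} (x - xⱼ)/(xᵢ - xⱼ)

L_0(1.1) = (1.1 - 1)/(0 - 1) × (1.1 - 2)/(0 - 2) × (1.1 - 3)/(0 - 3) × (1.1 - 4)/(0 - 4) = -0.020663
L_1(1.1) = (1.1 - 0)/(1 - 0) × (1.1 - 2)/(1 - 2) × (1.1 - 3)/(1 - 3) × (1.1 - 4)/(1 - 4) = 0.909150
L_2(1.1) = (1.1 - 0)/(2 - 0) × (1.1 - 1)/(2 - 1) × (1.1 - 3)/(2 - 3) × (1.1 - 4)/(2 - 4) = 0.151525
L_3(1.1) = (1.1 - 0)/(3 - 0) × (1.1 - 1)/(3 - 1) × (1.1 - 2)/(3 - 2) × (1.1 - 4)/(3 - 4) = -0.047850
L_4(1.1) = (1.1 - 0)/(4 - 0) × (1.1 - 1)/(4 - 1) × (1.1 - 2)/(4 - 2) × (1.1 - 3)/(4 - 3) = 0.007838

P(1.1) = (-1)×L_0(1.1) + 16×L_1(1.1) + (-10)×L_2(1.1) + 20×L_3(1.1) + 22×L_4(1.1)
P(1.1) = 12.267237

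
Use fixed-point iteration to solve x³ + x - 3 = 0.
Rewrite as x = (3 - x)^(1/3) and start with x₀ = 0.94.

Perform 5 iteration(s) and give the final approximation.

Equation: x³ + x - 3 = 0
Fixed-point form: x = (3 - x)^(1/3)
x₀ = 0.94

x_1 = g(0.940000) = 1.272396
x_2 = g(1.272396) = 1.199908
x_3 = g(1.199908) = 1.216461
x_4 = g(1.216461) = 1.212721
x_5 = g(1.212721) = 1.213568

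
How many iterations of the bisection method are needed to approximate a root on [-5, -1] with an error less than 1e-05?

We need (b-a)/2^n ≤ 1e-05
(-1 - (-5))/2^n ≤ 1e-05
4/2^n ≤ 1e-05
2^n ≥ 400000
n ≥ log₂(400000) = 18.61
n ≥ 19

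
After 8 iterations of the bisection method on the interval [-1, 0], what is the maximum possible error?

Bisection error bound: |error| ≤ (b-a)/2^n
|error| ≤ (0 - (-1))/2^8 = 1/2^8
|error| ≤ 0.0039062500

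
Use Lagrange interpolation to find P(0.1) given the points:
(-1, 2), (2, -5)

Lagrange interpolation formula:
P(x) = Σ yᵢ × Lᵢ(x)
where Lᵢ(x) = Π_{j≠i} (x - xⱼ)/(xᵢ - xⱼ)

L_0(0.1) = (0.1 - 2)/(-1 - 2) = 0.633333
L_1(0.1) = (0.1 - (-1))/(2 - (-1)) = 0.366667

P(0.1) = 2×L_0(0.1) + (-5)×L_1(0.1)
P(0.1) = -0.566667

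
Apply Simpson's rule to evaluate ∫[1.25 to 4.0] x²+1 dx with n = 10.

f(x) = x²+1
a = 1.25, b = 4.0, n = 10
h = (b - a)/n = 0.275000

Simpson's rule: (h/3)[f(x₀) + 4f(x₁) + 2f(x₂) + ... + f(xₙ)]

x_0 = 1.2500, f(x_0) = 2.562500, coefficient = 1
x_1 = 1.5250, f(x_1) = 3.325625, coefficient = 4
x_2 = 1.8000, f(x_2) = 4.240000, coefficient = 2
x_3 = 2.0750, f(x_3) = 5.305625, coefficient = 4
x_4 = 2.3500, f(x_4) = 6.522500, coefficient = 2
x_5 = 2.6250, f(x_5) = 7.890625, coefficient = 4
x_6 = 2.9000, f(x_6) = 9.410000, coefficient = 2
x_7 = 3.1750, f(x_7) = 11.080625, coefficient = 4
x_8 = 3.4500, f(x_8) = 12.902500, coefficient = 2
x_9 = 3.7250, f(x_9) = 14.875625, coefficient = 4
x_10 = 4.0000, f(x_10) = 17.000000, coefficient = 1

I ≈ (0.275000/3) × 255.625000 = 23.432292
Exact value: 23.432292
Error: 0.000000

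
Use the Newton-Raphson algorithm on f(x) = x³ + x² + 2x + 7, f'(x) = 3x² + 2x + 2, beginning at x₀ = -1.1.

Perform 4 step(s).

f(x) = x³ + x² + 2x + 7
f'(x) = 3x² + 2x + 2
x₀ = -1.1

Newton-Raphson formula: x_{n+1} = x_n - f(x_n)/f'(x_n)

Iteration 1:
  f(-1.100000) = 4.679000
  f'(-1.100000) = 3.430000
  x_1 = -1.100000 - 4.679000/3.430000 = -2.464140
Iteration 2:
  f(-2.464140) = -6.818517
  f'(-2.464140) = 15.287677
  x_2 = -2.464140 - (-6.818517)/15.287677 = -2.018126
Iteration 3:
  f(-2.018126) = -1.182909
  f'(-2.018126) = 10.182246
  x_3 = -2.018126 - (-1.182909)/10.182246 = -1.901952
Iteration 4:
  f(-1.901952) = -0.066648
  f'(-1.901952) = 9.048363
  x_4 = -1.901952 - (-0.066648)/9.048363 = -1.894587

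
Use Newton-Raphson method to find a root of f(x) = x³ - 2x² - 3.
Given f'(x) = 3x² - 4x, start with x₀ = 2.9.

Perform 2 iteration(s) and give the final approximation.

f(x) = x³ - 2x² - 3
f'(x) = 3x² - 4x
x₀ = 2.9

Newton-Raphson formula: x_{n+1} = x_n - f(x_n)/f'(x_n)

Iteration 1:
  f(2.900000) = 4.569000
  f'(2.900000) = 13.630000
  x_1 = 2.900000 - 4.569000/13.630000 = 2.564784
Iteration 2:
  f(2.564784) = 0.715211
  f'(2.564784) = 9.475210
  x_2 = 2.564784 - 0.715211/9.475210 = 2.489301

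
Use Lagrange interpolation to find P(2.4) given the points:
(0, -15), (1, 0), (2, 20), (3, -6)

Lagrange interpolation formula:
P(x) = Σ yᵢ × Lᵢ(x)
where Lᵢ(x) = Π_{j≠i} (x - xⱼ)/(xᵢ - xⱼ)

L_0(2.4) = (2.4 - 1)/(0 - 1) × (2.4 - 2)/(0 - 2) × (2.4 - 3)/(0 - 3) = 0.056000
L_1(2.4) = (2.4 - 0)/(1 - 0) × (2.4 - 2)/(1 - 2) × (2.4 - 3)/(1 - 3) = -0.288000
L_2(2.4) = (2.4 - 0)/(2 - 0) × (2.4 - 1)/(2 - 1) × (2.4 - 3)/(2 - 3) = 1.008000
L_3(2.4) = (2.4 - 0)/(3 - 0) × (2.4 - 1)/(3 - 1) × (2.4 - 2)/(3 - 2) = 0.224000

P(2.4) = (-15)×L_0(2.4) + 0×L_1(2.4) + 20×L_2(2.4) + (-6)×L_3(2.4)
P(2.4) = 17.976000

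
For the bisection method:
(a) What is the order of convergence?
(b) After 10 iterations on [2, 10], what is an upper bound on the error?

(a) Bisection has linear (order 1) convergence; the error is halved each step.

(b) Error bound = (b-a)/2^n = (10 - 2)/2^{10}
    = 8/2^{10}

(a) 1 (linear); (b) error ≤ 7.81e-03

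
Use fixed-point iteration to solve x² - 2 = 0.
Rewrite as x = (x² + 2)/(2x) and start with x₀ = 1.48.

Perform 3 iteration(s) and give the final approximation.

Equation: x² - 2 = 0
Fixed-point form: x = (x² + 2)/(2x)
x₀ = 1.48

x_1 = g(1.480000) = 1.415676
x_2 = g(1.415676) = 1.414214
x_3 = g(1.414214) = 1.414214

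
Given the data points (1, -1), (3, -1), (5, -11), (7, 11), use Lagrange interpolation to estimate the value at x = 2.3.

Lagrange interpolation formula:
P(x) = Σ yᵢ × Lᵢ(x)
where Lᵢ(x) = Π_{j≠i} (x - xⱼ)/(xᵢ - xⱼ)

L_0(2.3) = (2.3 - 3)/(1 - 3) × (2.3 - 5)/(1 - 5) × (2.3 - 7)/(1 - 7) = 0.185063
L_1(2.3) = (2.3 - 1)/(3 - 1) × (2.3 - 5)/(3 - 5) × (2.3 - 7)/(3 - 7) = 1.031062
L_2(2.3) = (2.3 - 1)/(5 - 1) × (2.3 - 3)/(5 - 3) × (2.3 - 7)/(5 - 7) = -0.267313
L_3(2.3) = (2.3 - 1)/(7 - 1) × (2.3 - 3)/(7 - 3) × (2.3 - 5)/(7 - 5) = 0.051188

P(2.3) = (-1)×L_0(2.3) + (-1)×L_1(2.3) + (-11)×L_2(2.3) + 11×L_3(2.3)
P(2.3) = 2.287375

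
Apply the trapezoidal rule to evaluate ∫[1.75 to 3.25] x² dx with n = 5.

f(x) = x²
a = 1.75, b = 3.25, n = 5
h = (b - a)/n = 0.300000

Trapezoidal rule: (h/2)[f(x₀) + 2f(x₁) + 2f(x₂) + ... + f(xₙ)]

x_0 = 1.7500, f(x_0) = 3.062500, coefficient = 1
x_1 = 2.0500, f(x_1) = 4.202500, coefficient = 2
x_2 = 2.3500, f(x_2) = 5.522500, coefficient = 2
x_3 = 2.6500, f(x_3) = 7.022500, coefficient = 2
x_4 = 2.9500, f(x_4) = 8.702500, coefficient = 2
x_5 = 3.2500, f(x_5) = 10.562500, coefficient = 1

I ≈ (0.300000/2) × 64.525000 = 9.678750
Exact value: 9.656250
Error: 0.022500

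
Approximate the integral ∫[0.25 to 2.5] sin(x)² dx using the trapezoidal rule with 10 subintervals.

f(x) = sin(x)²
a = 0.25, b = 2.5, n = 10
h = (b - a)/n = 0.225000

Trapezoidal rule: (h/2)[f(x₀) + 2f(x₁) + 2f(x₂) + ... + f(xₙ)]

x_0 = 0.2500, f(x_0) = 0.061209, coefficient = 1
x_1 = 0.4750, f(x_1) = 0.209158, coefficient = 2
x_2 = 0.7000, f(x_2) = 0.415016, coefficient = 2
x_3 = 0.9250, f(x_3) = 0.637795, coefficient = 2
x_4 = 1.1500, f(x_4) = 0.833138, coefficient = 2
x_5 = 1.3750, f(x_5) = 0.962151, coefficient = 2
x_6 = 1.6000, f(x_6) = 0.999147, coefficient = 2
x_7 = 1.8250, f(x_7) = 0.936760, coefficient = 2
x_8 = 2.0500, f(x_8) = 0.787412, coefficient = 2
x_9 = 2.2750, f(x_9) = 0.580838, coefficient = 2
x_10 = 2.5000, f(x_10) = 0.358169, coefficient = 1

I ≈ (0.225000/2) × 13.142212 = 1.478499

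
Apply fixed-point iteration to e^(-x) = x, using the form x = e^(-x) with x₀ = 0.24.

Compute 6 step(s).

Equation: e^(-x) = x
Fixed-point form: x = e^(-x)
x₀ = 0.24

x_1 = g(0.240000) = 0.786628
x_2 = g(0.786628) = 0.455378
x_3 = g(0.455378) = 0.634208
x_4 = g(0.634208) = 0.530355
x_5 = g(0.530355) = 0.588396
x_6 = g(0.588396) = 0.555217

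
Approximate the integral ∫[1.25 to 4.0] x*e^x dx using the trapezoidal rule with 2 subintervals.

f(x) = x*e^x
a = 1.25, b = 4.0, n = 2
h = (b - a)/n = 1.375000

Trapezoidal rule: (h/2)[f(x₀) + 2f(x₁) + 2f(x₂) + ... + f(xₙ)]

x_0 = 1.2500, f(x_0) = 4.362929, coefficient = 1
x_1 = 2.6250, f(x_1) = 36.237007, coefficient = 2
x_2 = 4.0000, f(x_2) = 218.392600, coefficient = 1

I ≈ (1.375000/2) × 295.229543 = 202.970311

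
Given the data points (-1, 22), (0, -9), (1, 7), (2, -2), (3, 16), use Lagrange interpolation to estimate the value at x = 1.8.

Lagrange interpolation formula:
P(x) = Σ yᵢ × Lᵢ(x)
where Lᵢ(x) = Π_{j≠i} (x - xⱼ)/(xᵢ - xⱼ)

L_0(1.8) = (1.8 - 0)/(-1 - 0) × (1.8 - 1)/(-1 - 1) × (1.8 - 2)/(-1 - 2) × (1.8 - 3)/(-1 - 3) = 0.014400
L_1(1.8) = (1.8 - (-1))/(0 - (-1)) × (1.8 - 1)/(0 - 1) × (1.8 - 2)/(0 - 2) × (1.8 - 3)/(0 - 3) = -0.089600
L_2(1.8) = (1.8 - (-1))/(1 - (-1)) × (1.8 - 0)/(1 - 0) × (1.8 - 2)/(1 - 2) × (1.8 - 3)/(1 - 3) = 0.302400
L_3(1.8) = (1.8 - (-1))/(2 - (-1)) × (1.8 - 0)/(2 - 0) × (1.8 - 1)/(2 - 1) × (1.8 - 3)/(2 - 3) = 0.806400
L_4(1.8) = (1.8 - (-1))/(3 - (-1)) × (1.8 - 0)/(3 - 0) × (1.8 - 1)/(3 - 1) × (1.8 - 2)/(3 - 2) = -0.033600

P(1.8) = 22×L_0(1.8) + (-9)×L_1(1.8) + 7×L_2(1.8) + (-2)×L_3(1.8) + 16×L_4(1.8)
P(1.8) = 1.089600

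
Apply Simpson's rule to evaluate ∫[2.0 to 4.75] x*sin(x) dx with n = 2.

f(x) = x*sin(x)
a = 2.0, b = 4.75, n = 2
h = (b - a)/n = 1.375000

Simpson's rule: (h/3)[f(x₀) + 4f(x₁) + 2f(x₂) + ... + f(xₙ)]

x_0 = 2.0000, f(x_0) = 1.818595, coefficient = 1
x_1 = 3.3750, f(x_1) = -0.780617, coefficient = 4
x_2 = 4.7500, f(x_2) = -4.746641, coefficient = 1

I ≈ (1.375000/3) × -6.050512 = -2.773151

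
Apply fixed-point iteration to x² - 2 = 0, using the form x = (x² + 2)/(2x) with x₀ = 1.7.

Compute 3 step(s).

Equation: x² - 2 = 0
Fixed-point form: x = (x² + 2)/(2x)
x₀ = 1.7

x_1 = g(1.700000) = 1.438235
x_2 = g(1.438235) = 1.414414
x_3 = g(1.414414) = 1.414214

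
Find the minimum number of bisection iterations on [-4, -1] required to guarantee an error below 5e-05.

We need (b-a)/2^n ≤ 5e-05
(-1 - (-4))/2^n ≤ 5e-05
3/2^n ≤ 5e-05
2^n ≥ 60000
n ≥ log₂(60000) = 15.87
n ≥ 16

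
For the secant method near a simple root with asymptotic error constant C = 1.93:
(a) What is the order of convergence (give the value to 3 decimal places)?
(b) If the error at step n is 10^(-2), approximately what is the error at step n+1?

(a) Secant method has superlinear convergence with order φ = (1+√5)/2 ≈ 1.618.
    This means |e_{n+1}| ≈ C|e_n|^1.618.

(b) With |e_n| = 10^(-2) and C = 1.93:
    |e_{n+1}| ≈ 1.93 × (10^(-2))^1.618 = 1.93 × 10^(-3.24)

(a) ≈ 1.618 (golden ratio); (b) |e_{n+1}| ≈ 1.121e-03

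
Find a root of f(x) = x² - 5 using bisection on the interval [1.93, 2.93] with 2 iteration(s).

f(x) = x² - 5
Initial interval: [1.93, 2.93]

Iteration 1:
  c_1 = (1.930000 + 2.930000)/2 = 2.430000
  f(c_1) = f(2.430000) = 0.904900
  f(a) × f(c) < 0, new interval: [1.930000, 2.430000]
Iteration 2:
  c_2 = (1.930000 + 2.430000)/2 = 2.180000
  f(c_2) = f(2.180000) = -0.247600
  f(a) × f(c) ≥ 0, new interval: [2.180000, 2.430000]

After 2 iteration(s), the approximation is c_2 = 2.180000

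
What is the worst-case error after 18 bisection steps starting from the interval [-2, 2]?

Bisection error bound: |error| ≤ (b-a)/2^n
|error| ≤ (2 - (-2))/2^18 = 4/2^18
|error| ≤ 0.0000152588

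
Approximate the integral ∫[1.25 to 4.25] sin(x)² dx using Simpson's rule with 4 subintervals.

f(x) = sin(x)²
a = 1.25, b = 4.25, n = 4
h = (b - a)/n = 0.750000

Simpson's rule: (h/3)[f(x₀) + 4f(x₁) + 2f(x₂) + ... + f(xₙ)]

x_0 = 1.2500, f(x_0) = 0.900572, coefficient = 1
x_1 = 2.0000, f(x_1) = 0.826822, coefficient = 4
x_2 = 2.7500, f(x_2) = 0.145665, coefficient = 2
x_3 = 3.5000, f(x_3) = 0.123049, coefficient = 4
x_4 = 4.2500, f(x_4) = 0.801006, coefficient = 1

I ≈ (0.750000/3) × 5.792391 = 1.448098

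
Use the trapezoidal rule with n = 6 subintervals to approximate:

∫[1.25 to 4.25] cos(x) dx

f(x) = cos(x)
a = 1.25, b = 4.25, n = 6
h = (b - a)/n = 0.500000

Trapezoidal rule: (h/2)[f(x₀) + 2f(x₁) + 2f(x₂) + ... + f(xₙ)]

x_0 = 1.2500, f(x_0) = 0.315322, coefficient = 1
x_1 = 1.7500, f(x_1) = -0.178246, coefficient = 2
x_2 = 2.2500, f(x_2) = -0.628174, coefficient = 2
x_3 = 2.7500, f(x_3) = -0.924302, coefficient = 2
x_4 = 3.2500, f(x_4) = -0.994130, coefficient = 2
x_5 = 3.7500, f(x_5) = -0.820559, coefficient = 2
x_6 = 4.2500, f(x_6) = -0.446087, coefficient = 1

I ≈ (0.500000/2) × -7.221587 = -1.805397
Exact value: -1.843974
Error: 0.038577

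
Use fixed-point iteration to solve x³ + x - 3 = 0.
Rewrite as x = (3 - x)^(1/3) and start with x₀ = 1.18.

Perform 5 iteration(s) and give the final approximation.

Equation: x³ + x - 3 = 0
Fixed-point form: x = (3 - x)^(1/3)
x₀ = 1.18

x_1 = g(1.180000) = 1.220929
x_2 = g(1.220929) = 1.211707
x_3 = g(1.211707) = 1.213797
x_4 = g(1.213797) = 1.213324
x_5 = g(1.213324) = 1.213431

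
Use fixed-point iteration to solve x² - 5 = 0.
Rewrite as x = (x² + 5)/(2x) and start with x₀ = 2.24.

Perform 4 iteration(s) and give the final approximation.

Equation: x² - 5 = 0
Fixed-point form: x = (x² + 5)/(2x)
x₀ = 2.24

x_1 = g(2.240000) = 2.236071
x_2 = g(2.236071) = 2.236068
x_3 = g(2.236068) = 2.236068
x_4 = g(2.236068) = 2.236068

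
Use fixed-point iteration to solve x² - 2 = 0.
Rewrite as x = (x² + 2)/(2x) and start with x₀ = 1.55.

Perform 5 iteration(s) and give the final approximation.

Equation: x² - 2 = 0
Fixed-point form: x = (x² + 2)/(2x)
x₀ = 1.55

x_1 = g(1.550000) = 1.420161
x_2 = g(1.420161) = 1.414226
x_3 = g(1.414226) = 1.414214
x_4 = g(1.414214) = 1.414214
x_5 = g(1.414214) = 1.414214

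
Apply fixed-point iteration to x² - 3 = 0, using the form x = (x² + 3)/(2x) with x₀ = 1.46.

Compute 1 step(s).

Equation: x² - 3 = 0
Fixed-point form: x = (x² + 3)/(2x)
x₀ = 1.46

x_1 = g(1.460000) = 1.757397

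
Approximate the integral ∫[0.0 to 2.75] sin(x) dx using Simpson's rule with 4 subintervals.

f(x) = sin(x)
a = 0.0, b = 2.75, n = 4
h = (b - a)/n = 0.687500

Simpson's rule: (h/3)[f(x₀) + 4f(x₁) + 2f(x₂) + ... + f(xₙ)]

x_0 = 0.0000, f(x_0) = 0.000000, coefficient = 1
x_1 = 0.6875, f(x_1) = 0.634607, coefficient = 4
x_2 = 1.3750, f(x_2) = 0.980893, coefficient = 2
x_3 = 2.0625, f(x_3) = 0.881530, coefficient = 4
x_4 = 2.7500, f(x_4) = 0.381661, coefficient = 1

I ≈ (0.687500/3) × 8.407995 = 1.926832
Exact value: 1.924302
Error: 0.002530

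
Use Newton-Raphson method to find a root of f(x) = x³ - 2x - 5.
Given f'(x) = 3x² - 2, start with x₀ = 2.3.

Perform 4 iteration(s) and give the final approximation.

f(x) = x³ - 2x - 5
f'(x) = 3x² - 2
x₀ = 2.3

Newton-Raphson formula: x_{n+1} = x_n - f(x_n)/f'(x_n)

Iteration 1:
  f(2.300000) = 2.567000
  f'(2.300000) = 13.870000
  x_1 = 2.300000 - 2.567000/13.870000 = 2.114924
Iteration 2:
  f(2.114924) = 0.230006
  f'(2.114924) = 11.418714
  x_2 = 2.114924 - 0.230006/11.418714 = 2.094781
Iteration 3:
  f(2.094781) = 0.002566
  f'(2.094781) = 11.164327
  x_3 = 2.094781 - 0.002566/11.164327 = 2.094552
Iteration 4:
  f(2.094552) = 0.000000
  f'(2.094552) = 11.161438
  x_4 = 2.094552 - 0.000000/11.161438 = 2.094551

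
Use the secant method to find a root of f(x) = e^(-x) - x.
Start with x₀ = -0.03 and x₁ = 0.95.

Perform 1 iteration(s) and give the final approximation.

f(x) = e^(-x) - x
x₀ = -0.03, x₁ = 0.95

Secant formula: x_{n+1} = x_n - f(x_n)(x_n - x_{n-1})/(f(x_n) - f(x_{n-1}))

Iteration 1:
  f(-0.030000) = 1.060455
  f(0.950000) = -0.563259
  x_2 = 0.950000 - (-0.563259)×(0.950000 - (-0.030000))/(-0.563259 - 1.060455)
       = 0.610042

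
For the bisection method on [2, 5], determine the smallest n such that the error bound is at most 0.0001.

We need (b-a)/2^n ≤ 0.0001
(5 - 2)/2^n ≤ 0.0001
3/2^n ≤ 0.0001
2^n ≥ 30000
n ≥ log₂(30000) = 14.87
n ≥ 15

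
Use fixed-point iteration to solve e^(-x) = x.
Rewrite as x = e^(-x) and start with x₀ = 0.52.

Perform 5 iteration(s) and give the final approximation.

Equation: e^(-x) = x
Fixed-point form: x = e^(-x)
x₀ = 0.52

x_1 = g(0.520000) = 0.594521
x_2 = g(0.594521) = 0.551827
x_3 = g(0.551827) = 0.575897
x_4 = g(0.575897) = 0.562201
x_5 = g(0.562201) = 0.569953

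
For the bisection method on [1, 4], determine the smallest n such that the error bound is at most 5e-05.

We need (b-a)/2^n ≤ 5e-05
(4 - 1)/2^n ≤ 5e-05
3/2^n ≤ 5e-05
2^n ≥ 60000
n ≥ log₂(60000) = 15.87
n ≥ 16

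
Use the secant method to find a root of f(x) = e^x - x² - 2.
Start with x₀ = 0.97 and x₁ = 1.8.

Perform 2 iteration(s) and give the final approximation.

f(x) = e^x - x² - 2
x₀ = 0.97, x₁ = 1.8

Secant formula: x_{n+1} = x_n - f(x_n)(x_n - x_{n-1})/(f(x_n) - f(x_{n-1}))

Iteration 1:
  f(0.970000) = -0.302956
  f(1.800000) = 0.809647
  x_2 = 1.800000 - 0.809647×(1.800000 - 0.970000)/(0.809647 - (-0.302956))
       = 1.196004
Iteration 2:
  f(1.800000) = 0.809647
  f(1.196004) = -0.123549
  x_3 = 1.196004 - (-0.123549)×(1.196004 - 1.800000)/(-0.123549 - 0.809647)
       = 1.275969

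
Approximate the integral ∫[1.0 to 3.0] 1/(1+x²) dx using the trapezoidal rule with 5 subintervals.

f(x) = 1/(1+x²)
a = 1.0, b = 3.0, n = 5
h = (b - a)/n = 0.400000

Trapezoidal rule: (h/2)[f(x₀) + 2f(x₁) + 2f(x₂) + ... + f(xₙ)]

x_0 = 1.0000, f(x_0) = 0.500000, coefficient = 1
x_1 = 1.4000, f(x_1) = 0.337838, coefficient = 2
x_2 = 1.8000, f(x_2) = 0.235849, coefficient = 2
x_3 = 2.2000, f(x_3) = 0.171233, coefficient = 2
x_4 = 2.6000, f(x_4) = 0.128866, coefficient = 2
x_5 = 3.0000, f(x_5) = 0.100000, coefficient = 1

I ≈ (0.400000/2) × 2.347572 = 0.469514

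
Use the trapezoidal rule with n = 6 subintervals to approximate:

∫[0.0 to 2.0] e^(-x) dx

f(x) = e^(-x)
a = 0.0, b = 2.0, n = 6
h = (b - a)/n = 0.333333

Trapezoidal rule: (h/2)[f(x₀) + 2f(x₁) + 2f(x₂) + ... + f(xₙ)]

x_0 = 0.0000, f(x_0) = 1.000000, coefficient = 1
x_1 = 0.3333, f(x_1) = 0.716531, coefficient = 2
x_2 = 0.6667, f(x_2) = 0.513417, coefficient = 2
x_3 = 1.0000, f(x_3) = 0.367879, coefficient = 2
x_4 = 1.3333, f(x_4) = 0.263597, coefficient = 2
x_5 = 1.6667, f(x_5) = 0.188876, coefficient = 2
x_6 = 2.0000, f(x_6) = 0.135335, coefficient = 1

I ≈ (0.333333/2) × 5.235937 = 0.872656
Exact value: 0.864665
Error: 0.007991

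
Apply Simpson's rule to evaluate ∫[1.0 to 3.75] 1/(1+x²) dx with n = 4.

f(x) = 1/(1+x²)
a = 1.0, b = 3.75, n = 4
h = (b - a)/n = 0.687500

Simpson's rule: (h/3)[f(x₀) + 4f(x₁) + 2f(x₂) + ... + f(xₙ)]

x_0 = 1.0000, f(x_0) = 0.500000, coefficient = 1
x_1 = 1.6875, f(x_1) = 0.259898, coefficient = 4
x_2 = 2.3750, f(x_2) = 0.150588, coefficient = 2
x_3 = 3.0625, f(x_3) = 0.096349, coefficient = 4
x_4 = 3.7500, f(x_4) = 0.066390, coefficient = 1

I ≈ (0.687500/3) × 2.292557 = 0.525378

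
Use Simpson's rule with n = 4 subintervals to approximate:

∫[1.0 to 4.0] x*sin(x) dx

f(x) = x*sin(x)
a = 1.0, b = 4.0, n = 4
h = (b - a)/n = 0.750000

Simpson's rule: (h/3)[f(x₀) + 4f(x₁) + 2f(x₂) + ... + f(xₙ)]

x_0 = 1.0000, f(x_0) = 0.841471, coefficient = 1
x_1 = 1.7500, f(x_1) = 1.721975, coefficient = 4
x_2 = 2.5000, f(x_2) = 1.496180, coefficient = 2
x_3 = 3.2500, f(x_3) = -0.351634, coefficient = 4
x_4 = 4.0000, f(x_4) = -3.027210, coefficient = 1

I ≈ (0.750000/3) × 6.287987 = 1.571997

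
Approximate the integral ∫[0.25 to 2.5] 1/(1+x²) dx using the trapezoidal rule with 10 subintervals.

f(x) = 1/(1+x²)
a = 0.25, b = 2.5, n = 10
h = (b - a)/n = 0.225000

Trapezoidal rule: (h/2)[f(x₀) + 2f(x₁) + 2f(x₂) + ... + f(xₙ)]

x_0 = 0.2500, f(x_0) = 0.941176, coefficient = 1
x_1 = 0.4750, f(x_1) = 0.815910, coefficient = 2
x_2 = 0.7000, f(x_2) = 0.671141, coefficient = 2
x_3 = 0.9250, f(x_3) = 0.538902, coefficient = 2
x_4 = 1.1500, f(x_4) = 0.430571, coefficient = 2
x_5 = 1.3750, f(x_5) = 0.345946, coefficient = 2
x_6 = 1.6000, f(x_6) = 0.280899, coefficient = 2
x_7 = 1.8250, f(x_7) = 0.230914, coefficient = 2
x_8 = 2.0500, f(x_8) = 0.192215, coefficient = 2
x_9 = 2.2750, f(x_9) = 0.161927, coefficient = 2
x_10 = 2.5000, f(x_10) = 0.137931, coefficient = 1

I ≈ (0.225000/2) × 8.415956 = 0.946795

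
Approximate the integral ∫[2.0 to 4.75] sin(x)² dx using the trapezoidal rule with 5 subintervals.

f(x) = sin(x)²
a = 2.0, b = 4.75, n = 5
h = (b - a)/n = 0.550000

Trapezoidal rule: (h/2)[f(x₀) + 2f(x₁) + 2f(x₂) + ... + f(xₙ)]

x_0 = 2.0000, f(x_0) = 0.826822, coefficient = 1
x_1 = 2.5500, f(x_1) = 0.311011, coefficient = 2
x_2 = 3.1000, f(x_2) = 0.001729, coefficient = 2
x_3 = 3.6500, f(x_3) = 0.236961, coefficient = 2
x_4 = 4.2000, f(x_4) = 0.759644, coefficient = 2
x_5 = 4.7500, f(x_5) = 0.998586, coefficient = 1

I ≈ (0.550000/2) × 4.444099 = 1.222127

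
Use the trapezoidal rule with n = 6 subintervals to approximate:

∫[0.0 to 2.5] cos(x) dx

f(x) = cos(x)
a = 0.0, b = 2.5, n = 6
h = (b - a)/n = 0.416667

Trapezoidal rule: (h/2)[f(x₀) + 2f(x₁) + 2f(x₂) + ... + f(xₙ)]

x_0 = 0.0000, f(x_0) = 1.000000, coefficient = 1
x_1 = 0.4167, f(x_1) = 0.914443, coefficient = 2
x_2 = 0.8333, f(x_2) = 0.672412, coefficient = 2
x_3 = 1.2500, f(x_3) = 0.315322, coefficient = 2
x_4 = 1.6667, f(x_4) = -0.095724, coefficient = 2
x_5 = 2.0833, f(x_5) = -0.490390, coefficient = 2
x_6 = 2.5000, f(x_6) = -0.801144, coefficient = 1

I ≈ (0.416667/2) × 2.830985 = 0.589789
Exact value: 0.598472
Error: 0.008684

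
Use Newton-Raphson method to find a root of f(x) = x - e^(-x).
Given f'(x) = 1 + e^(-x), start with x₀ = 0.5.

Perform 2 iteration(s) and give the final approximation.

f(x) = x - e^(-x)
f'(x) = 1 + e^(-x)
x₀ = 0.5

Newton-Raphson formula: x_{n+1} = x_n - f(x_n)/f'(x_n)

Iteration 1:
  f(0.500000) = -0.106531
  f'(0.500000) = 1.606531
  x_1 = 0.500000 - (-0.106531)/1.606531 = 0.566311
Iteration 2:
  f(0.566311) = -0.001305
  f'(0.566311) = 1.567616
  x_2 = 0.566311 - (-0.001305)/1.567616 = 0.567143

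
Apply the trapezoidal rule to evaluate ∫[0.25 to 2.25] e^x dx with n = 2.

f(x) = e^x
a = 0.25, b = 2.25, n = 2
h = (b - a)/n = 1.000000

Trapezoidal rule: (h/2)[f(x₀) + 2f(x₁) + 2f(x₂) + ... + f(xₙ)]

x_0 = 0.2500, f(x_0) = 1.284025, coefficient = 1
x_1 = 1.2500, f(x_1) = 3.490343, coefficient = 2
x_2 = 2.2500, f(x_2) = 9.487736, coefficient = 1

I ≈ (1.000000/2) × 17.752447 = 8.876224
Exact value: 8.203710
Error: 0.672513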